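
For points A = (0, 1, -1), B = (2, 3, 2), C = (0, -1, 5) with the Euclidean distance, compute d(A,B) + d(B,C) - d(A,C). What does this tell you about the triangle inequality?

d(A,B) = √(2² + 2² + 3²) = √17 ≈ 4.1231, d(B,C) = √(2² + 4² + 3²) = √29 ≈ 5.3852, d(A,C) = √(0² + 2² + 6²) = √40 ≈ 6.3246.
d(A,B) + d(B,C) - d(A,C) = 4.1231 + 5.3852 - 6.3246 = 9.5083 - 6.3246 = 3.1837 (to 4 decimal places). This is ≥ 0, so the triangle inequality holds for these points.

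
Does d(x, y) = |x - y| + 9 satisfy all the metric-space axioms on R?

No. d fails identity of indiscernibles (specifically d(x,x) = 0): d(5, 5) = |5 - 5| + 9 = 0 + 9 = 9 ≠ 0.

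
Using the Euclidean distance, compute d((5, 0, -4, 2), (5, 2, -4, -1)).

(Σ|x_i - y_i|^2)^(1/2) = (|5 - 5|^2 + |0 - 2|^2 + |-4 - (-4)|^2 + |2 - (-1)|^2)^(1/2)
= (0^2 + 2^2 + 0^2 + 3^2)^(1/2) = (0 + 4 + 0 + 9)^(1/2) = (13)^(1/2) ≈ 3.6056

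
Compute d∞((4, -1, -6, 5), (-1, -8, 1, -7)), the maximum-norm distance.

max(|x_i - y_i|) = max(|4 - (-1)|, |-1 - (-8)|, |-6 - 1|, |5 - (-7)|) = max(5, 7, 7, 12) = 12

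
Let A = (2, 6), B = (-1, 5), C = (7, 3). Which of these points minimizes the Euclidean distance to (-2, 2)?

Distances: d(A) ≈ 5.6569, d(B) ≈ 3.1623, d(C) ≈ 9.0554. Nearest: B = (-1, 5) with distance 3.1623.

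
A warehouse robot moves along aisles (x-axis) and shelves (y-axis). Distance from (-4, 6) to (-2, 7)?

Σ|x_i - y_i| = |-4 - (-2)| + |6 - 7| = 2 + 1 = 3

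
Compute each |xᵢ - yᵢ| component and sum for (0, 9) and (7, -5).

Σ|x_i - y_i| = |0 - 7| + |9 - (-5)| = 7 + 14 = 21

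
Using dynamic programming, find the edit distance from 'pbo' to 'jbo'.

Let D[i][j] be the edit distance between the first i characters of 'pbo' and the first j characters of 'jbo', with D[i][0] = i, D[0][j] = j, and D[i][j] = D[i-1][j-1] if the characters match, else 1 + min(D[i-1][j], D[i][j-1], D[i-1][j-1]). Filling the table (rows: prefixes of 'pbo', columns: prefixes of 'jbo'):
     ε  j  b  o
  ε  0  1  2  3
  p  1  1  2  3
  b  2  2  1  2
  o  3  3  2  1
The bottom-right entry gives D[3][3] = 1, so no sequence of fewer than 1 edit works. Backtracking through the table gives one optimal edit sequence (1 edit):
  pbo → jbo (sub p→j @1)
Edit distance = 1.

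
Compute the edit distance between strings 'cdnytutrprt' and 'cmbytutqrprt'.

Let D[i][j] be the edit distance between the first i characters of 'cdnytutrprt' and the first j characters of 'cmbytutqrprt', with D[i][0] = i, D[0][j] = j, and D[i][j] = D[i-1][j-1] if the characters match, else 1 + min(D[i-1][j], D[i][j-1], D[i-1][j-1]). Filling the table (rows: prefixes of 'cdnytutrprt', columns: prefixes of 'cmbytutqrprt'):
     ε  c  m  b  y  t  u  t  q  r  p  r  t
  ε  0  1  2  3  4  5  6  7  8  9 10 11 12
  c  1  0  1  2  3  4  5  6  7  8  9 10 11
  d  2  1  1  2  3  4  5  6  7  8  9 10 11
  n  3  2  2  2  3  4  5  6  7  8  9 10 11
  y  4  3  3  3  2  3  4  5  6  7  8  9 10
  t  5  4  4  4  3  2  3  4  5  6  7  8  9
  u  6  5  5  5  4  3  2  3  4  5  6  7  8
  t  7  6  6  6  5  4  3  2  3  4  5  6  7
  r  8  7  7  7  6  5  4  3  3  3  4  5  6
  p  9  8  8  8  7  6  5  4  4  4  3  4  5
  r 10  9  9  9  8  7  6  5  5  4  4  3  4
  t 11 10 10 10  9  8  7  6  6  5  5  4  3
The bottom-right entry gives D[11][12] = 3, so no sequence of fewer than 3 edits works. Backtracking through the table gives one optimal edit sequence (3 edits):
  cdnytutrprt → cmnytutrprt (sub d→m @2)
  cmnytutrprt → cmbytutrprt (sub n→b @3)
  cmbytutrprt → cmbytutqrprt (ins q @8)
Edit distance = 3.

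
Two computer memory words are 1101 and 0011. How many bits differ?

Differing positions: 1, 2, 3. Hamming distance = 3.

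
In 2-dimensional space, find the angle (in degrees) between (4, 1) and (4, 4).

With u = (4, 1), v = (4, 4):
u·v = 4·4 + 1·4 = 16 + 4 = 20.
|u| = √(4² + 1²) = √17, |v| = √(4² + 4²) = √32, so |u||v| = √(17·32) = √544.
cos θ = (u·v)/(|u||v|) = 20/√544 ≈ 0.857493
θ = arccos(0.857493) ≈ 30.96°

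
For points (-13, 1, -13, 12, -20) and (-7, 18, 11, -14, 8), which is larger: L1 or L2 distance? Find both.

L1 = |-13 - (-7)| + |1 - 18| + |-13 - 11| + |12 - (-14)| + |-20 - 8| = 6 + 17 + 24 + 26 + 28 = 101
L2 = √(6² + 17² + 24² + 26² + 28²) = √2361 ≈ 48.5901
L1 ≥ L2 always (equality iff movement is along one axis); L1 > L2 here.
Ratio L1/L2 = 101/√2361 ≈ 2.0786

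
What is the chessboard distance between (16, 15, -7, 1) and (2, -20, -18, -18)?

max(|x_i - y_i|) = max(|16 - 2|, |15 - (-20)|, |-7 - (-18)|, |1 - (-18)|) = max(14, 35, 11, 19) = 35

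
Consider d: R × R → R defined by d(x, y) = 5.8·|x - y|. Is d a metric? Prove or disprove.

Yes. Since |x - y| is a metric on R and 5.8 > 0, the positive scalar multiple 5.8·|x - y| is also a metric: scaling by a positive constant preserves non-negativity, identity (d=0 ⟺ |x-y|=0 ⟺ x=y), symmetry, and the triangle inequality.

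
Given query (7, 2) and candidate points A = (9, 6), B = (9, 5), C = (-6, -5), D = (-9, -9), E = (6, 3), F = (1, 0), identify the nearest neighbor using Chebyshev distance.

Distances: d(A) = 4, d(B) = 3, d(C) = 13, d(D) = 16, d(E) = 1, d(F) = 6. Nearest: E = (6, 3) with distance 1.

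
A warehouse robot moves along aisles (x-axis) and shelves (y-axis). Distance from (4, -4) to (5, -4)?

Σ|x_i - y_i| = |4 - 5| + |-4 - (-4)| = 1 + 0 = 1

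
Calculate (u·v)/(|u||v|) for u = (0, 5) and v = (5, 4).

With u = (0, 5), v = (5, 4):
u·v = 0·5 + 5·4 = 0 + 20 = 20.
|u| = √(0² + 5²) = √25, |v| = √(5² + 4²) = √41, so |u||v| = √(25·41) = √1025.
cos θ = (u·v)/(|u||v|) = 20/√1025 ≈ 0.6247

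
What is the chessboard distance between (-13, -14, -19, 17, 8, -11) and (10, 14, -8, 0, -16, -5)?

max(|x_i - y_i|) = max(|-13 - 10|, |-14 - 14|, |-19 - (-8)|, |17 - 0|, |8 - (-16)|, |-11 - (-5)|) = max(23, 28, 11, 17, 24, 6) = 28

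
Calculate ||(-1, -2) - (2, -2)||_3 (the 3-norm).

(Σ|x_i - y_i|^3)^(1/3) = (|-1 - 2|^3 + |-2 - (-2)|^3)^(1/3)
= (3^3 + 0^3)^(1/3) = (27 + 0)^(1/3) = (27)^(1/3) = 3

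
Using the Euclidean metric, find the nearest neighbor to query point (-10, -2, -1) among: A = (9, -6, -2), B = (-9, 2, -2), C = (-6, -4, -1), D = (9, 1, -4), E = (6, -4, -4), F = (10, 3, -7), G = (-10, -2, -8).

Distances: d(A) ≈ 19.4422, d(B) ≈ 4.2426, d(C) ≈ 4.4721, d(D) ≈ 19.4679, d(E) ≈ 16.4012, d(F) ≈ 21.4709, d(G) = 7. Nearest: B = (-9, 2, -2) with distance 4.2426.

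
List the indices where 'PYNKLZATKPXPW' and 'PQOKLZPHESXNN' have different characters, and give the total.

Differing positions: 2, 3, 7, 8, 9, 10, 12, 13. Hamming distance = 8.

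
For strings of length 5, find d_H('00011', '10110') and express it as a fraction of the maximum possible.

Differing positions: 1, 3, 5. Hamming distance = 3. The maximum possible Hamming distance for length-5 strings is 5, so d_H/5 = 3/5 = 0.6.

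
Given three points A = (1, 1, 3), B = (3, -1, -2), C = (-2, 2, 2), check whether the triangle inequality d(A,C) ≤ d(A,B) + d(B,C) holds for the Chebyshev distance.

d(A,B) = max(2, 2, 5) = 5, d(B,C) = max(5, 3, 4) = 5, d(A,C) = max(3, 1, 1) = 3.
d(A,C) = 3 ≤ 5 + 5 = 10. Triangle inequality is satisfied.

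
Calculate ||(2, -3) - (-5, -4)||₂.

√(Σ(x_i - y_i)²) = √((2 - (-5))² + (-3 - (-4))²)
= √(7² + 1²) = √(49 + 1) = √50 ≈ 7.0711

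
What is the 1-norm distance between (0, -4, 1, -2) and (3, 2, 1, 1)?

Σ|x_i - y_i| = |0 - 3| + |-4 - 2| + |1 - 1| + |-2 - 1| = 3 + 6 + 0 + 3 = 12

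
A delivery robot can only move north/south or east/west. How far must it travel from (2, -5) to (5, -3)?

Σ|x_i - y_i| = |2 - 5| + |-5 - (-3)| = 3 + 2 = 5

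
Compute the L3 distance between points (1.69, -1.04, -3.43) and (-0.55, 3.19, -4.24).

(Σ|x_i - y_i|^3)^(1/3) = (|1.69 - (-0.55)|^3 + |-1.04 - 3.19|^3 + |-3.43 - (-4.24)|^3)^(1/3)
= (2.24^3 + 4.23^3 + 0.81^3)^(1/3) ≈ (11.2394 + 75.687 + 0.5314)^(1/3) = (87.4578)^(1/3) ≈ 4.4388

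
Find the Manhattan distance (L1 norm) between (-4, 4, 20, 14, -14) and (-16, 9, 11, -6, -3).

Σ|x_i - y_i| = |-4 - (-16)| + |4 - 9| + |20 - 11| + |14 - (-6)| + |-14 - (-3)| = 12 + 5 + 9 + 20 + 11 = 57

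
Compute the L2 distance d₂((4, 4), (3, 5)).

√(Σ(x_i - y_i)²) = √((4 - 3)² + (4 - 5)²)
= √(1² + (-1)²) = √(1 + 1) = √2 ≈ 1.4142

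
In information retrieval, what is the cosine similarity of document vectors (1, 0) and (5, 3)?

With u = (1, 0), v = (5, 3):
u·v = 1·5 + 0·3 = 5 + 0 = 5.
|u| = √(1² + 0²) = √1, |v| = √(5² + 3²) = √34, so |u||v| = √(1·34) = √34.
cos θ = (u·v)/(|u||v|) = 5/√34 ≈ 0.8575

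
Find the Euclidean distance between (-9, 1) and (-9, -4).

√(Σ(x_i - y_i)²) = √((-9 - (-9))² + (1 - (-4))²)
= √(0² + 5²) = √(0 + 25) = √25 = 5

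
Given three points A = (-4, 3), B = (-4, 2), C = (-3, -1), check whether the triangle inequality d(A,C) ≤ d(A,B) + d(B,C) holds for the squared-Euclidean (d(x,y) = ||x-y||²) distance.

d(A,B) = 0² + 1² = 1, d(B,C) = 1² + 3² = 10, d(A,C) = 1² + 4² = 17.
d(A,C) = 17 > 1 + 10 = 11. Triangle inequality is VIOLATED. (Squared-Euclidean is not a metric — this is a counterexample.)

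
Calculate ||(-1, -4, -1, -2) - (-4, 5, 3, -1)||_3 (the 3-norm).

(Σ|x_i - y_i|^3)^(1/3) = (|-1 - (-4)|^3 + |-4 - 5|^3 + |-1 - 3|^3 + |-2 - (-1)|^3)^(1/3)
= (3^3 + 9^3 + 4^3 + 1^3)^(1/3) = (27 + 729 + 64 + 1)^(1/3) = (821)^(1/3) ≈ 9.3637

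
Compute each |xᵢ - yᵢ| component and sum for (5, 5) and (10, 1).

Σ|x_i - y_i| = |5 - 10| + |5 - 1| = 5 + 4 = 9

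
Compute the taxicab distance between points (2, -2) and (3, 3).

Σ|x_i - y_i| = |2 - 3| + |-2 - 3| = 1 + 5 = 6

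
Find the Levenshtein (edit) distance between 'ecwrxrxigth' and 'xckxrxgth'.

Let D[i][j] be the edit distance between the first i characters of 'ecwrxrxigth' and the first j characters of 'xckxrxgth', with D[i][0] = i, D[0][j] = j, and D[i][j] = D[i-1][j-1] if the characters match, else 1 + min(D[i-1][j], D[i][j-1], D[i-1][j-1]). Filling the table (rows: prefixes of 'ecwrxrxigth', columns: prefixes of 'xckxrxgth'):
     ε  x  c  k  x  r  x  g  t  h
  ε  0  1  2  3  4  5  6  7  8  9
  e  1  1  2  3  4  5  6  7  8  9
  c  2  2  1  2  3  4  5  6  7  8
  w  3  3  2  2  3  4  5  6  7  8
  r  4  4  3  3  3  3  4  5  6  7
  x  5  4  4  4  3  4  3  4  5  6
  r  6  5  5  5  4  3  4  4  5  6
  x  7  6  6  6  5  4  3  4  5  6
  i  8  7  7  7  6  5  4  4  5  6
  g  9  8  8  8  7  6  5  4  5  6
  t 10  9  9  9  8  7  6  5  4  5
  h 11 10 10 10  9  8  7  6  5  4
The bottom-right entry gives D[11][9] = 4, so no sequence of fewer than 4 edits works. Backtracking through the table gives one optimal edit sequence (4 edits):
  ecwrxrxigth → xcwrxrxigth (sub e→x @1)
  xcwrxrxigth → xcrxrxigth (del w @3)
  xcrxrxigth → xckxrxigth (sub r→k @3)
  xckxrxigth → xckxrxgth (del i @7)
Edit distance = 4.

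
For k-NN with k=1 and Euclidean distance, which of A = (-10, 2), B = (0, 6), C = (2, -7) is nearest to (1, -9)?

Distances: d(A) ≈ 15.5563, d(B) ≈ 15.0333, d(C) ≈ 2.2361. Nearest: C = (2, -7) with distance 2.2361.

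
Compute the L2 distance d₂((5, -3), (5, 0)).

√(Σ(x_i - y_i)²) = √((5 - 5)² + (-3 - 0)²)
= √(0² + (-3)²) = √(0 + 9) = √9 = 3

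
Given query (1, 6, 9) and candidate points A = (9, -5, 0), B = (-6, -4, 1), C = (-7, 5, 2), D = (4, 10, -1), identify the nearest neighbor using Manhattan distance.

Distances: d(A) = 28, d(B) = 25, d(C) = 16, d(D) = 17. Nearest: C = (-7, 5, 2) with distance 16.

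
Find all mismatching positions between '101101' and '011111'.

Differing positions: 1, 2, 5. Hamming distance = 3.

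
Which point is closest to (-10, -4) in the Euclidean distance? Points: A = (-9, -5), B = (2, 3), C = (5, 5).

Distances: d(A) ≈ 1.4142, d(B) ≈ 13.8924, d(C) ≈ 17.4929. Nearest: A = (-9, -5) with distance 1.4142.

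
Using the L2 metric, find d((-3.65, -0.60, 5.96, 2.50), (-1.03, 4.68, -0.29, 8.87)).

√(Σ(x_i - y_i)²) = √((-3.65 - (-1.03))² + (-0.6 - 4.68)² + (5.96 - (-0.29))² + (2.5 - 8.87)²)
= √((-2.62)² + (-5.28)² + 6.25² + (-6.37)²) = √(6.8644 + 27.8784 + 39.0625 + 40.5769) = √114.3822 ≈ 10.695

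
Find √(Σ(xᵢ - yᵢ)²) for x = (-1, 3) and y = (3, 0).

√(Σ(x_i - y_i)²) = √((-1 - 3)² + (3 - 0)²)
= √((-4)² + 3²) = √(16 + 9) = √25 = 5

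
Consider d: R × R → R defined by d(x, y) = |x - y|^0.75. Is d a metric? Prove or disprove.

Yes. With 0 < p = 0.75 ≤ 1, d(x,y) = |x-y|^0.75 is a metric on R. Non-negativity and symmetry are immediate; |x-y|^0.75 = 0 ⟺ |x-y| = 0 ⟺ x = y. For the triangle inequality, the function t ↦ t^0.75 is subadditive on [0,∞) when p ≤ 1, so |x-z|^0.75 ≤ (|x-y| + |y-z|)^0.75 ≤ |x-y|^0.75 + |y-z|^0.75.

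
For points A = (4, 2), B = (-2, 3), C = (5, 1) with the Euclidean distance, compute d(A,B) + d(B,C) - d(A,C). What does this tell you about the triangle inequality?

d(A,B) = √(6² + 1²) = √37 ≈ 6.0828, d(B,C) = √(7² + 2²) = √53 ≈ 7.2801, d(A,C) = √(1² + 1²) = √2 ≈ 1.4142.
d(A,B) + d(B,C) - d(A,C) = 6.0828 + 7.2801 - 1.4142 = 13.3629 - 1.4142 = 11.9487 (to 4 decimal places). This is ≥ 0, so the triangle inequality holds for these points.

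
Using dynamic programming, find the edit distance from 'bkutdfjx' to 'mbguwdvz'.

Let D[i][j] be the edit distance between the first i characters of 'bkutdfjx' and the first j characters of 'mbguwdvz', with D[i][0] = i, D[0][j] = j, and D[i][j] = D[i-1][j-1] if the characters match, else 1 + min(D[i-1][j], D[i][j-1], D[i-1][j-1]). Filling the table (rows: prefixes of 'bkutdfjx', columns: prefixes of 'mbguwdvz'):
     ε  m  b  g  u  w  d  v  z
  ε  0  1  2  3  4  5  6  7  8
  b  1  1  1  2  3  4  5  6  7
  k  2  2  2  2  3  4  5  6  7
  u  3  3  3  3  2  3  4  5  6
  t  4  4  4  4  3  3  4  5  6
  d  5  5  5  5  4  4  3  4  5
  f  6  6  6  6  5  5  4  4  5
  j  7  7  7  7  6  6  5  5  5
  x  8  8  8  8  7  7  6  6  6
The bottom-right entry gives D[8][8] = 6, so no sequence of fewer than 6 edits works. Backtracking through the table gives one optimal edit sequence (6 edits):
  bkutdfjx → mbkutdfjx (ins m @1)
  mbkutdfjx → mbgutdfjx (sub k→g @3)
  mbgutdfjx → mbguwdfjx (sub t→w @5)
  mbguwdfjx → mbguwdjx (del f @7)
  mbguwdjx → mbguwdvx (sub j→v @7)
  mbguwdvx → mbguwdvz (sub x→z @8)
Edit distance = 6.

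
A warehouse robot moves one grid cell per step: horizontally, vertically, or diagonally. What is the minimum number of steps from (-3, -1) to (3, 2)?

max(|x_i - y_i|) = max(|-3 - 3|, |-1 - 2|) = max(6, 3) = 6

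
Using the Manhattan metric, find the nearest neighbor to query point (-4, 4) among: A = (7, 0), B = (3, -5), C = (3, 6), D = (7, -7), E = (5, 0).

Distances: d(A) = 15, d(B) = 16, d(C) = 9, d(D) = 22, d(E) = 13. Nearest: C = (3, 6) with distance 9.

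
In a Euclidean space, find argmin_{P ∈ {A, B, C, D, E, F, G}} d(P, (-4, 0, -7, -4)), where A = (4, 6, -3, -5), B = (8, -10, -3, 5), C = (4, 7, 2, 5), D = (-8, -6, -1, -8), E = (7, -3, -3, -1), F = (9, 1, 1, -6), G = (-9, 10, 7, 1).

Distances: d(A) ≈ 10.8167, d(B) ≈ 18.4662, d(C) ≈ 16.5831, d(D) ≈ 10.198, d(E) ≈ 12.4499, d(F) ≈ 15.4272, d(G) ≈ 18.6011. Nearest: D = (-8, -6, -1, -8) with distance 10.198.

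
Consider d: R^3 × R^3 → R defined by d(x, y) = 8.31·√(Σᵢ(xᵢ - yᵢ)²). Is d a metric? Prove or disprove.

Yes. The L2 (Euclidean) norm induces a metric on R^3, and multiplying a metric by a positive constant 8.31 > 0 preserves all four axioms: non-negativity (8.31·||x-y|| ≥ 0), identity (8.31·||x-y|| = 0 ⟺ ||x-y|| = 0 ⟺ x = y), symmetry (||x-y|| = ||y-x||), and the triangle inequality (8.31·||x-z|| ≤ 8.31·||x-y|| + 8.31·||y-z||). So d is a metric.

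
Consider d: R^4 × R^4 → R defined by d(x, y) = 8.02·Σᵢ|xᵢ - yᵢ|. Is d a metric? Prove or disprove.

Yes. The L1 (Manhattan) norm induces a metric on R^4, and multiplying a metric by a positive constant 8.02 > 0 preserves all four axioms: non-negativity (8.02·||x-y|| ≥ 0), identity (8.02·||x-y|| = 0 ⟺ ||x-y|| = 0 ⟺ x = y), symmetry (||x-y|| = ||y-x||), and the triangle inequality (8.02·||x-z|| ≤ 8.02·||x-y|| + 8.02·||y-z||). So d is a metric.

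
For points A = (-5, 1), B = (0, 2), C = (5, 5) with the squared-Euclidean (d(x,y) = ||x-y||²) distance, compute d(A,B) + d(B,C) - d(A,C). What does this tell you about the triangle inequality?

d(A,B) = 5² + 1² = 26, d(B,C) = 5² + 3² = 34, d(A,C) = 10² + 4² = 116.
d(A,B) + d(B,C) - d(A,C) = 26 + 34 - 116 = 60 - 116 = -56. This is < 0, so the triangle inequality FAILS for these points (squared-Euclidean is not a metric).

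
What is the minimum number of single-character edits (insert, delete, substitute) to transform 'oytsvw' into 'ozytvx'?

Let D[i][j] be the edit distance between the first i characters of 'oytsvw' and the first j characters of 'ozytvx', with D[i][0] = i, D[0][j] = j, and D[i][j] = D[i-1][j-1] if the characters match, else 1 + min(D[i-1][j], D[i][j-1], D[i-1][j-1]). Filling the table (rows: prefixes of 'oytsvw', columns: prefixes of 'ozytvx'):
     ε  o  z  y  t  v  x
  ε  0  1  2  3  4  5  6
  o  1  0  1  2  3  4  5
  y  2  1  1  1  2  3  4
  t  3  2  2  2  1  2  3
  s  4  3  3  3  2  2  3
  v  5  4  4  4  3  2  3
  w  6  5  5  5  4  3  3
The bottom-right entry gives D[6][6] = 3, so no sequence of fewer than 3 edits works. Backtracking through the table gives one optimal edit sequence (3 edits):
  oytsvw → ozytsvw (ins z @2)
  ozytsvw → ozytvw (del s @5)
  ozytvw → ozytvx (sub w→x @6)
Edit distance = 3.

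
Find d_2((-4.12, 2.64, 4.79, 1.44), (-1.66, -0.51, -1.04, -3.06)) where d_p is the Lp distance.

(Σ|x_i - y_i|^2)^(1/2) = (|-4.12 - (-1.66)|^2 + |2.64 - (-0.51)|^2 + |4.79 - (-1.04)|^2 + |1.44 - (-3.06)|^2)^(1/2)
= (2.46^2 + 3.15^2 + 5.83^2 + 4.5^2)^(1/2) = (6.0516 + 9.9225 + 33.9889 + 20.25)^(1/2) = (70.213)^(1/2) ≈ 8.3793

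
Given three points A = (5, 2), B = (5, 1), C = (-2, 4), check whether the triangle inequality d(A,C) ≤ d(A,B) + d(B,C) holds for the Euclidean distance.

d(A,B) = √(0² + 1²) = √1 = 1, d(B,C) = √(7² + 3²) = √58 ≈ 7.6158, d(A,C) = √(7² + 2²) = √53 ≈ 7.2801.
d(A,C) ≈ 7.2801 ≤ 1 + 7.6158 = 8.6158. Triangle inequality is satisfied.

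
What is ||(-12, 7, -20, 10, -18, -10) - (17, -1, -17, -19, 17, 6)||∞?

max(|x_i - y_i|) = max(|-12 - 17|, |7 - (-1)|, |-20 - (-17)|, |10 - (-19)|, |-18 - 17|, |-10 - 6|) = max(29, 8, 3, 29, 35, 16) = 35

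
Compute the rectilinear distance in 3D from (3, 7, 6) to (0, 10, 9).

Σ|x_i - y_i| = |3 - 0| + |7 - 10| + |6 - 9| = 3 + 3 + 3 = 9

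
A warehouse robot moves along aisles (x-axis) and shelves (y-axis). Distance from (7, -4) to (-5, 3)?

Σ|x_i - y_i| = |7 - (-5)| + |-4 - 3| = 12 + 7 = 19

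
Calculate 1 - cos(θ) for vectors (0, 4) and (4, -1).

With u = (0, 4), v = (4, -1):
u·v = 0·4 + 4·(-1) = 0 + (-4) = -4.
|u| = √(0² + 4²) = √16, |v| = √(4² + (-1)²) = √17, so |u||v| = √(16·17) = √272.
cos θ = (u·v)/(|u||v|) = -4/√272 ≈ -0.2425
Cosine distance = 1 - cos θ ≈ 1 - (-0.2425) = 1.2425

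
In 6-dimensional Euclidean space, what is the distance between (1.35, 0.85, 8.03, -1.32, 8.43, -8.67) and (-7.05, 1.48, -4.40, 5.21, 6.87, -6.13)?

√(Σ(x_i - y_i)²) = √((1.35 - (-7.05))² + (0.85 - 1.48)² + (8.03 - (-4.4))² + (-1.32 - 5.21)² + (8.43 - 6.87)² + (-8.67 - (-6.13))²)
= √(8.4² + (-0.63)² + 12.43² + (-6.53)² + 1.56² + (-2.54)²) = √(70.56 + 0.3969 + 154.5049 + 42.6409 + 2.4336 + 6.4516) = √276.9879 ≈ 16.643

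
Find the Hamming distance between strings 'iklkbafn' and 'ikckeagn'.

Differing positions: 3, 5, 7. Hamming distance = 3.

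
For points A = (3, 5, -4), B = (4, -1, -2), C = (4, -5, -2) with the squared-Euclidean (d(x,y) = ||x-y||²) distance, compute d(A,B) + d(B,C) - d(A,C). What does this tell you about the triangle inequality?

d(A,B) = 1² + 6² + 2² = 41, d(B,C) = 0² + 4² + 0² = 16, d(A,C) = 1² + 10² + 2² = 105.
d(A,B) + d(B,C) - d(A,C) = 41 + 16 - 105 = 57 - 105 = -48. This is < 0, so the triangle inequality FAILS for these points (squared-Euclidean is not a metric).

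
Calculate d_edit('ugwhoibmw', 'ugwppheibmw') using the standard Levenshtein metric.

Let D[i][j] be the edit distance between the first i characters of 'ugwhoibmw' and the first j characters of 'ugwppheibmw', with D[i][0] = i, D[0][j] = j, and D[i][j] = D[i-1][j-1] if the characters match, else 1 + min(D[i-1][j], D[i][j-1], D[i-1][j-1]). Filling the table (rows: prefixes of 'ugwhoibmw', columns: prefixes of 'ugwppheibmw'):
     ε  u  g  w  p  p  h  e  i  b  m  w
  ε  0  1  2  3  4  5  6  7  8  9 10 11
  u  1  0  1  2  3  4  5  6  7  8  9 10
  g  2  1  0  1  2  3  4  5  6  7  8  9
  w  3  2  1  0  1  2  3  4  5  6  7  8
  h  4  3  2  1  1  2  2  3  4  5  6  7
  o  5  4  3  2  2  2  3  3  4  5  6  7
  i  6  5  4  3  3  3  3  4  3  4  5  6
  b  7  6  5  4  4  4  4  4  4  3  4  5
  m  8  7  6  5  5  5  5  5  5  4  3  4
  w  9  8  7  6  6  6  6  6  6  5  4  3
The bottom-right entry gives D[9][11] = 3, so no sequence of fewer than 3 edits works. Backtracking through the table gives one optimal edit sequence (3 edits):
  ugwhoibmw → ugwphoibmw (ins p @4)
  ugwphoibmw → ugwpphoibmw (ins p @5)
  ugwpphoibmw → ugwppheibmw (sub o→e @7)
Edit distance = 3.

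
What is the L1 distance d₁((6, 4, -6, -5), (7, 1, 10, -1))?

Σ|x_i - y_i| = |6 - 7| + |4 - 1| + |-6 - 10| + |-5 - (-1)| = 1 + 3 + 16 + 4 = 24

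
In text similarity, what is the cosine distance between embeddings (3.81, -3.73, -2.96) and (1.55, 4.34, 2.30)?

With u = (3.81, -3.73, -2.96), v = (1.55, 4.34, 2.30):
u·v = 3.81·1.55 + (-3.73)·4.34 + (-2.96)·2.3 = 5.9055 + (-16.1882) + (-6.808) = -17.0907.
|u| = √(3.81² + (-3.73)² + (-2.96)²) = √(14.5161 + 13.9129 + 8.7616) = √37.1906, |v| = √(1.55² + 4.34² + 2.3²) = √(2.4025 + 18.8356 + 5.29) = √26.5281.
cos θ = (u·v)/(|u||v|) = -17.0907/(√37.1906·√26.5281) ≈ -0.5441
Cosine distance = 1 - cos θ ≈ 1 - (-0.5441) = 1.5441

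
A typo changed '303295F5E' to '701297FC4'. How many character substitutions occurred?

Differing positions: 1, 3, 6, 8, 9. Hamming distance = 5.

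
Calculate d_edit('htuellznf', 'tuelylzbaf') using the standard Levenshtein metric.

Let D[i][j] be the edit distance between the first i characters of 'htuellznf' and the first j characters of 'tuelylzbaf', with D[i][0] = i, D[0][j] = j, and D[i][j] = D[i-1][j-1] if the characters match, else 1 + min(D[i-1][j], D[i][j-1], D[i-1][j-1]). Filling the table (rows: prefixes of 'htuellznf', columns: prefixes of 'tuelylzbaf'):
     ε  t  u  e  l  y  l  z  b  a  f
  ε  0  1  2  3  4  5  6  7  8  9 10
  h  1  1  2  3  4  5  6  7  8  9 10
  t  2  1  2  3  4  5  6  7  8  9 10
  u  3  2  1  2  3  4  5  6  7  8  9
  e  4  3  2  1  2  3  4  5  6  7  8
  l  5  4  3  2  1  2  3  4  5  6  7
  l  6  5  4  3  2  2  2  3  4  5  6
  z  7  6  5  4  3  3  3  2  3  4  5
  n  8  7  6  5  4  4  4  3  3  4  5
  f  9  8  7  6  5  5  5  4  4  4  4
The bottom-right entry gives D[9][10] = 4, so no sequence of fewer than 4 edits works. Backtracking through the table gives one optimal edit sequence (4 edits):
  htuellznf → tuellznf (del h @1)
  tuellznf → tuelylznf (ins y @5)
  tuelylznf → tuelylzbnf (ins b @8)
  tuelylzbnf → tuelylzbaf (sub n→a @9)
Edit distance = 4.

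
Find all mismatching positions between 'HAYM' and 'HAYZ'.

Differing positions: 4. Hamming distance = 1.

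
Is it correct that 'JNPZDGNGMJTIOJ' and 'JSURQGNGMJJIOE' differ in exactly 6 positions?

Differing positions: 2, 3, 4, 5, 11, 14. Hamming distance = 6, so the claim is true.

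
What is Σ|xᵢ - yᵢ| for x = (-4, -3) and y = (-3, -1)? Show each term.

Σ|x_i - y_i| = |-4 - (-3)| + |-3 - (-1)| = 1 + 2 = 3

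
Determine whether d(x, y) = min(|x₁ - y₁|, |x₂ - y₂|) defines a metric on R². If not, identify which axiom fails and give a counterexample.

No. d fails identity of indiscernibles: take x = (4, 0) and y = (4, 7). Then d(x,y) = min(|4 - 4|, |0 - 7|) = min(0, 7) = 0, yet x ≠ y.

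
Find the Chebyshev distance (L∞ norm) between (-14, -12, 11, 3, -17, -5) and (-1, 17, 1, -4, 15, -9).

max(|x_i - y_i|) = max(|-14 - (-1)|, |-12 - 17|, |11 - 1|, |3 - (-4)|, |-17 - 15|, |-5 - (-9)|) = max(13, 29, 10, 7, 32, 4) = 32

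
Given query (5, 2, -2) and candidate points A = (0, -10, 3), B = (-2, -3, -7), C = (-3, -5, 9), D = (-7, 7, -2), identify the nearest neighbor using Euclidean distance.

Distances: d(A) ≈ 13.9284, d(B) ≈ 9.9499, d(C) ≈ 15.2971, d(D) = 13. Nearest: B = (-2, -3, -7) with distance 9.9499.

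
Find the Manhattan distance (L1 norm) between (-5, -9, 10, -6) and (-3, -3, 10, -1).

Σ|x_i - y_i| = |-5 - (-3)| + |-9 - (-3)| + |10 - 10| + |-6 - (-1)| = 2 + 6 + 0 + 5 = 13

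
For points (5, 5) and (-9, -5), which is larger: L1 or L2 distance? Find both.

L1 = |5 - (-9)| + |5 - (-5)| = 14 + 10 = 24
L2 = √(14² + 10²) = √296 ≈ 17.2047
L1 ≥ L2 always (equality iff movement is along one axis); L1 > L2 here.
Ratio L1/L2 = 24/√296 ≈ 1.395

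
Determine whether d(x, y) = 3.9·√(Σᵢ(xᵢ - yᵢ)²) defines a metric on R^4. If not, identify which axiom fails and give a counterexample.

Yes. The L2 (Euclidean) norm induces a metric on R^4, and multiplying a metric by a positive constant 3.9 > 0 preserves all four axioms: non-negativity (3.9·||x-y|| ≥ 0), identity (3.9·||x-y|| = 0 ⟺ ||x-y|| = 0 ⟺ x = y), symmetry (||x-y|| = ||y-x||), and the triangle inequality (3.9·||x-z|| ≤ 3.9·||x-y|| + 3.9·||y-z||). So d is a metric.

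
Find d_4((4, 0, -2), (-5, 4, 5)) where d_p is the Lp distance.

(Σ|x_i - y_i|^4)^(1/4) = (|4 - (-5)|^4 + |0 - 4|^4 + |-2 - 5|^4)^(1/4)
= (9^4 + 4^4 + 7^4)^(1/4) = (6561 + 256 + 2401)^(1/4) = (9218)^(1/4) ≈ 9.7985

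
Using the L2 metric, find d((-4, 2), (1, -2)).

√(Σ(x_i - y_i)²) = √((-4 - 1)² + (2 - (-2))²)
= √((-5)² + 4²) = √(25 + 16) = √41 ≈ 6.4031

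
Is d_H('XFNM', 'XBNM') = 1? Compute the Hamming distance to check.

Differing positions: 2. Hamming distance = 1, so the claim is true.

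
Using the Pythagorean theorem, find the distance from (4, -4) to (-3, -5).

√(Σ(x_i - y_i)²) = √((4 - (-3))² + (-4 - (-5))²)
= √(7² + 1²) = √(49 + 1) = √50 ≈ 7.0711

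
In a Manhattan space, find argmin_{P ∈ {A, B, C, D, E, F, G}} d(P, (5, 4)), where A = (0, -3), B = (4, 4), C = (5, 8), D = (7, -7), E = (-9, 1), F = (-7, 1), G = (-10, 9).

Distances: d(A) = 12, d(B) = 1, d(C) = 4, d(D) = 13, d(E) = 17, d(F) = 15, d(G) = 20. Nearest: B = (4, 4) with distance 1.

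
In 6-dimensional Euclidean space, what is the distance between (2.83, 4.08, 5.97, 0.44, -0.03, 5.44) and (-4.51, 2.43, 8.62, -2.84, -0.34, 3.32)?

√(Σ(x_i - y_i)²) = √((2.83 - (-4.51))² + (4.08 - 2.43)² + (5.97 - 8.62)² + (0.44 - (-2.84))² + (-0.03 - (-0.34))² + (5.44 - 3.32)²)
= √(7.34² + 1.65² + (-2.65)² + 3.28² + 0.31² + 2.12²) = √(53.8756 + 2.7225 + 7.0225 + 10.7584 + 0.0961 + 4.4944) = √78.9695 ≈ 8.8865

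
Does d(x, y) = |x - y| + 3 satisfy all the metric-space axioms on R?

No. d fails identity of indiscernibles (specifically d(x,x) = 0): d(4, 4) = |4 - 4| + 3 = 0 + 3 = 3 ≠ 0.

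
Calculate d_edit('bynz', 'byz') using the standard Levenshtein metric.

Let D[i][j] be the edit distance between the first i characters of 'bynz' and the first j characters of 'byz', with D[i][0] = i, D[0][j] = j, and D[i][j] = D[i-1][j-1] if the characters match, else 1 + min(D[i-1][j], D[i][j-1], D[i-1][j-1]). Filling the table (rows: prefixes of 'bynz', columns: prefixes of 'byz'):
     ε  b  y  z
  ε  0  1  2  3
  b  1  0  1  2
  y  2  1  0  1
  n  3  2  1  1
  z  4  3  2  1
The bottom-right entry gives D[4][3] = 1, so no sequence of fewer than 1 edit works. Backtracking through the table gives one optimal edit sequence (1 edit):
  bynz → byz (del n @3)
Edit distance = 1.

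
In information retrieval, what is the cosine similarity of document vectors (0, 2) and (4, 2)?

With u = (0, 2), v = (4, 2):
u·v = 0·4 + 2·2 = 0 + 4 = 4.
|u| = √(0² + 2²) = √4, |v| = √(4² + 2²) = √20, so |u||v| = √(4·20) = √80.
cos θ = (u·v)/(|u||v|) = 4/√80 ≈ 0.4472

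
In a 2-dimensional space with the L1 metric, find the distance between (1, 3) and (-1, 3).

Σ|x_i - y_i| = |1 - (-1)| + |3 - 3| = 2 + 0 = 2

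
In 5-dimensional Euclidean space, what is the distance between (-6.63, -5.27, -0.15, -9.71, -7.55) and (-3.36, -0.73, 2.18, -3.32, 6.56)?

√(Σ(x_i - y_i)²) = √((-6.63 - (-3.36))² + (-5.27 - (-0.73))² + (-0.15 - 2.18)² + (-9.71 - (-3.32))² + (-7.55 - 6.56)²)
= √((-3.27)² + (-4.54)² + (-2.33)² + (-6.39)² + (-14.11)²) = √(10.6929 + 20.6116 + 5.4289 + 40.8321 + 199.0921) = √276.6576 ≈ 16.633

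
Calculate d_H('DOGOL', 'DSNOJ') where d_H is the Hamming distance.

Differing positions: 2, 3, 5. Hamming distance = 3.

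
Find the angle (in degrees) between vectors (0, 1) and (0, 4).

With u = (0, 1), v = (0, 4):
u·v = 0·0 + 1·4 = 0 + 4 = 4.
|u| = √(0² + 1²) = √1, |v| = √(0² + 4²) = √16, so |u||v| = √(1·16) = √16 = 4.
cos θ = (u·v)/(|u||v|) = 4/4 = 1 (the vectors are parallel, pointing the same way)
θ = arccos(1) = 0°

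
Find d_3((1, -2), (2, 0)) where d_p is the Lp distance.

(Σ|x_i - y_i|^3)^(1/3) = (|1 - 2|^3 + |-2 - 0|^3)^(1/3)
= (1^3 + 2^3)^(1/3) = (1 + 8)^(1/3) = (9)^(1/3) ≈ 2.0801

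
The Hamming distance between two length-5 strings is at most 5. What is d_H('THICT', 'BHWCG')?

Differing positions: 1, 3, 5. Hamming distance = 3. The maximum possible Hamming distance for length-5 strings is 5, so d_H/5 = 3/5 = 0.6.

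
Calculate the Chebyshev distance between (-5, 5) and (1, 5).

max(|x_i - y_i|) = max(|-5 - 1|, |5 - 5|) = max(6, 0) = 6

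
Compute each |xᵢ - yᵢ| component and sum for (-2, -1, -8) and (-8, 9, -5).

Σ|x_i - y_i| = |-2 - (-8)| + |-1 - 9| + |-8 - (-5)| = 6 + 10 + 3 = 19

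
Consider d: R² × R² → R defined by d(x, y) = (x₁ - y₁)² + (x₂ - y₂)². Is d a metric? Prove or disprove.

No. The squared Euclidean distance fails the triangle inequality. Counterexample: x = (0, 0), y = (1, 1), z = (2, 2). d(x,z) = 2² + 2² = 8, but d(x,y) + d(y,z) = (1² + 1²) + (1² + 1²) = 2 + 2 = 4. Since 8 > 4, the triangle inequality is violated. (Note: √d, the ordinary Euclidean distance, IS a metric.)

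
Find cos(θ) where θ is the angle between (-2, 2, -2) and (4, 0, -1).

With u = (-2, 2, -2), v = (4, 0, -1):
u·v = (-2)·4 + 2·0 + (-2)·(-1) = (-8) + 0 + 2 = -6.
|u| = √((-2)² + 2² + (-2)²) = √12, |v| = √(4² + 0² + (-1)²) = √17, so |u||v| = √(12·17) = √204.
cos θ = (u·v)/(|u||v|) = -6/√204 ≈ -0.4201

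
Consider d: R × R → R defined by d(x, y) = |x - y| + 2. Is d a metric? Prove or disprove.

No. d fails identity of indiscernibles (specifically d(x,x) = 0): d(6, 6) = |6 - 6| + 2 = 0 + 2 = 2 ≠ 0.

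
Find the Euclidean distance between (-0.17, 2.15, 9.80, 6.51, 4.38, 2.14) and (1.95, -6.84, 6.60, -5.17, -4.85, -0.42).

√(Σ(x_i - y_i)²) = √((-0.17 - 1.95)² + (2.15 - (-6.84))² + (9.8 - 6.6)² + (6.51 - (-5.17))² + (4.38 - (-4.85))² + (2.14 - (-0.42))²)
= √((-2.12)² + 8.99² + 3.2² + 11.68² + 9.23² + 2.56²) = √(4.4944 + 80.8201 + 10.24 + 136.4224 + 85.1929 + 6.5536) = √323.7234 ≈ 17.9923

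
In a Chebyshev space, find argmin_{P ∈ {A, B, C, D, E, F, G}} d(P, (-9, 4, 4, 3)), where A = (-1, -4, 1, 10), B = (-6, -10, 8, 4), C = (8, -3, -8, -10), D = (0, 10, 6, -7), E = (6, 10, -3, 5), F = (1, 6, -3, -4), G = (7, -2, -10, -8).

Distances: d(A) = 8, d(B) = 14, d(C) = 17, d(D) = 10, d(E) = 15, d(F) = 10, d(G) = 16. Nearest: A = (-1, -4, 1, 10) with distance 8.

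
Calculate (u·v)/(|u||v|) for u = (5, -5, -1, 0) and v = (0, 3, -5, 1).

With u = (5, -5, -1, 0), v = (0, 3, -5, 1):
u·v = 5·0 + (-5)·3 + (-1)·(-5) + 0·1 = 0 + (-15) + 5 + 0 = -10.
|u| = √(5² + (-5)² + (-1)² + 0²) = √51, |v| = √(0² + 3² + (-5)² + 1²) = √35, so |u||v| = √(51·35) = √1785.
cos θ = (u·v)/(|u||v|) = -10/√1785 ≈ -0.2367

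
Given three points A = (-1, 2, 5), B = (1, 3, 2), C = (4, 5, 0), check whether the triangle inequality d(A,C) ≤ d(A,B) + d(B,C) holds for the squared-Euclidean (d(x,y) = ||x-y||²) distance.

d(A,B) = 2² + 1² + 3² = 14, d(B,C) = 3² + 2² + 2² = 17, d(A,C) = 5² + 3² + 5² = 59.
d(A,C) = 59 > 14 + 17 = 31. Triangle inequality is VIOLATED. (Squared-Euclidean is not a metric — this is a counterexample.)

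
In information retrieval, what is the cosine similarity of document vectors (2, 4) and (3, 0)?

With u = (2, 4), v = (3, 0):
u·v = 2·3 + 4·0 = 6 + 0 = 6.
|u| = √(2² + 4²) = √20, |v| = √(3² + 0²) = √9, so |u||v| = √(20·9) = √180.
cos θ = (u·v)/(|u||v|) = 6/√180 ≈ 0.4472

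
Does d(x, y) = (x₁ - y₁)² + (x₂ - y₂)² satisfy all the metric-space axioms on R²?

No. The squared Euclidean distance fails the triangle inequality. Counterexample: x = (0, 0), y = (4, 5), z = (8, 10). d(x,z) = 8² + 10² = 164, but d(x,y) + d(y,z) = (4² + 5²) + (4² + 5²) = 41 + 41 = 82. Since 164 > 82, the triangle inequality is violated. (Note: √d, the ordinary Euclidean distance, IS a metric.)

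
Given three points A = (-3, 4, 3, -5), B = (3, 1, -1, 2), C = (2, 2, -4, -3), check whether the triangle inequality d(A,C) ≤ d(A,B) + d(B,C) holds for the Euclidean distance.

d(A,B) = √(6² + 3² + 4² + 7²) = √110 ≈ 10.4881, d(B,C) = √(1² + 1² + 3² + 5²) = √36 = 6, d(A,C) = √(5² + 2² + 7² + 2²) = √82 ≈ 9.0554.
d(A,C) ≈ 9.0554 ≤ 10.4881 + 6 = 16.4881. Triangle inequality is satisfied.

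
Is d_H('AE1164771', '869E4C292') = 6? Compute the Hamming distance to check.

Differing positions: 1, 2, 3, 4, 5, 6, 7, 8, 9. Hamming distance = 9, so the claim that d_H = 6 is false.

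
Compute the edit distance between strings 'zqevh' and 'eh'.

Let D[i][j] be the edit distance between the first i characters of 'zqevh' and the first j characters of 'eh', with D[i][0] = i, D[0][j] = j, and D[i][j] = D[i-1][j-1] if the characters match, else 1 + min(D[i-1][j], D[i][j-1], D[i-1][j-1]). Filling the table (rows: prefixes of 'zqevh', columns: prefixes of 'eh'):
     ε  e  h
  ε  0  1  2
  z  1  1  2
  q  2  2  2
  e  3  2  3
  v  4  3  3
  h  5  4  3
The bottom-right entry gives D[5][2] = 3, so no sequence of fewer than 3 edits works. Backtracking through the table gives one optimal edit sequence (3 edits):
  zqevh → qevh (del z @1)
  qevh → evh (del q @1)
  evh → eh (del v @2)
Edit distance = 3.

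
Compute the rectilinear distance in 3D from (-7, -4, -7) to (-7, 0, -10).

Σ|x_i - y_i| = |-7 - (-7)| + |-4 - 0| + |-7 - (-10)| = 0 + 4 + 3 = 7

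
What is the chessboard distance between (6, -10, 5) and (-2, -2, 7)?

max(|x_i - y_i|) = max(|6 - (-2)|, |-10 - (-2)|, |5 - 7|) = max(8, 8, 2) = 8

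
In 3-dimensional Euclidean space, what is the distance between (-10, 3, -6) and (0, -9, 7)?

√(Σ(x_i - y_i)²) = √((-10 - 0)² + (3 - (-9))² + (-6 - 7)²)
= √((-10)² + 12² + (-13)²) = √(100 + 144 + 169) = √413 ≈ 20.3224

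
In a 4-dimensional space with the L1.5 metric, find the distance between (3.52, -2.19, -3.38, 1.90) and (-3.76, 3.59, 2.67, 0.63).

(Σ|x_i - y_i|^1.5)^(1/1.5) = (|3.52 - (-3.76)|^1.5 + |-2.19 - 3.59|^1.5 + |-3.38 - 2.67|^1.5 + |1.9 - 0.63|^1.5)^(1/1.5)
= (7.28^1.5 + 5.78^1.5 + 6.05^1.5 + 1.27^1.5)^(1/1.5) ≈ (19.6425 + 13.8961 + 14.881 + 1.4312)^(1/1.5) = (49.8508)^(1/1.5) ≈ 13.5451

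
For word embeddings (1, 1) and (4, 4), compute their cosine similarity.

With u = (1, 1), v = (4, 4):
u·v = 1·4 + 1·4 = 4 + 4 = 8.
|u| = √(1² + 1²) = √2, |v| = √(4² + 4²) = √32, so |u||v| = √(2·32) = √64 = 8.
cos θ = (u·v)/(|u||v|) = 8/8 = 1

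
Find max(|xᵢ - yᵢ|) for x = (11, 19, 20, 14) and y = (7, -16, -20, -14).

max(|x_i - y_i|) = max(|11 - 7|, |19 - (-16)|, |20 - (-20)|, |14 - (-14)|) = max(4, 35, 40, 28) = 40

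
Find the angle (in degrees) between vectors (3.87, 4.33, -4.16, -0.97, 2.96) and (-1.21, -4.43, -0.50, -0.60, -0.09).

With u = (3.87, 4.33, -4.16, -0.97, 2.96), v = (-1.21, -4.43, -0.50, -0.60, -0.09):
u·v = 3.87·(-1.21) + 4.33·(-4.43) + (-4.16)·(-0.5) + (-0.97)·(-0.6) + 2.96·(-0.09) = (-4.6827) + (-19.1819) + 2.08 + 0.582 + (-0.2664) = -21.469.
|u| = √(3.87² + 4.33² + (-4.16)² + (-0.97)² + 2.96²) = √(14.9769 + 18.7489 + 17.3056 + 0.9409 + 8.7616) = √60.7339, |v| = √((-1.21)² + (-4.43)² + (-0.5)² + (-0.6)² + (-0.09)²) = √(1.4641 + 19.6249 + 0.25 + 0.36 + 0.0081) = √21.7071.
cos θ = (u·v)/(|u||v|) = -21.469/(√60.7339·√21.7071) ≈ -0.591283
θ = arccos(-0.591283) ≈ 126.25°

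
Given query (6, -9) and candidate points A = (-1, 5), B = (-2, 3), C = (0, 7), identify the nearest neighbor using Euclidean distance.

Distances: d(A) ≈ 15.6525, d(B) ≈ 14.4222, d(C) ≈ 17.088. Nearest: B = (-2, 3) with distance 14.4222.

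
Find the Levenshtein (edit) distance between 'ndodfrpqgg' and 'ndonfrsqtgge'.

Let D[i][j] be the edit distance between the first i characters of 'ndodfrpqgg' and the first j characters of 'ndonfrsqtgge', with D[i][0] = i, D[0][j] = j, and D[i][j] = D[i-1][j-1] if the characters match, else 1 + min(D[i-1][j], D[i][j-1], D[i-1][j-1]). Filling the table (rows: prefixes of 'ndodfrpqgg', columns: prefixes of 'ndonfrsqtgge'):
     ε  n  d  o  n  f  r  s  q  t  g  g  e
  ε  0  1  2  3  4  5  6  7  8  9 10 11 12
  n  1  0  1  2  3  4  5  6  7  8  9 10 11
  d  2  1  0  1  2  3  4  5  6  7  8  9 10
  o  3  2  1  0  1  2  3  4  5  6  7  8  9
  d  4  3  2  1  1  2  3  4  5  6  7  8  9
  f  5  4  3  2  2  1  2  3  4  5  6  7  8
  r  6  5  4  3  3  2  1  2  3  4  5  6  7
  p  7  6  5  4  4  3  2  2  3  4  5  6  7
  q  8  7  6  5  5  4  3  3  2  3  4  5  6
  g  9  8  7  6  6  5  4  4  3  3  3  4  5
  g 10  9  8  7  7  6  5  5  4  4  3  3  4
The bottom-right entry gives D[10][12] = 4, so no sequence of fewer than 4 edits works. Backtracking through the table gives one optimal edit sequence (4 edits):
  ndodfrpqgg → ndonfrpqgg (sub d→n @4)
  ndonfrpqgg → ndonfrsqgg (sub p→s @7)
  ndonfrsqgg → ndonfrsqtgg (ins t @9)
  ndonfrsqtgg → ndonfrsqtgge (ins e @12)
Edit distance = 4.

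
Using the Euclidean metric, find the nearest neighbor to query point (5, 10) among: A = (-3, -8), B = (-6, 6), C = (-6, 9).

Distances: d(A) ≈ 19.6977, d(B) ≈ 11.7047, d(C) ≈ 11.0454. Nearest: C = (-6, 9) with distance 11.0454.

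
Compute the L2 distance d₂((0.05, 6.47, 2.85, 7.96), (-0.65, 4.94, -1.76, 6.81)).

√(Σ(x_i - y_i)²) = √((0.05 - (-0.65))² + (6.47 - 4.94)² + (2.85 - (-1.76))² + (7.96 - 6.81)²)
= √(0.7² + 1.53² + 4.61² + 1.15²) = √(0.49 + 2.3409 + 21.2521 + 1.3225) = √25.4055 ≈ 5.0404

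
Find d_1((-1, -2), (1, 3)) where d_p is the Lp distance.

Σ|x_i - y_i| = |-1 - 1| + |-2 - 3| = 2 + 5 = 7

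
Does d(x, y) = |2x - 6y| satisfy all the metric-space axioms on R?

No. d fails symmetry: d(2, 3) = |2·2 - 6·3| = |-14| = 14, but d(3, 2) = |2·3 - 6·2| = |-6| = 6. Since 14 ≠ 6, d(x,y) ≠ d(y,x) in general.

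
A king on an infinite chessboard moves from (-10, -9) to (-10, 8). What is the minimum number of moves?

max(|x_i - y_i|) = max(|-10 - (-10)|, |-9 - 8|) = max(0, 17) = 17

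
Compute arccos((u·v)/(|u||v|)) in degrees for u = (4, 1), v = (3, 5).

With u = (4, 1), v = (3, 5):
u·v = 4·3 + 1·5 = 12 + 5 = 17.
|u| = √(4² + 1²) = √17, |v| = √(3² + 5²) = √34, so |u||v| = √(17·34) = √578.
cos θ = (u·v)/(|u||v|) = 17/√578 ≈ 0.707107
θ = arccos(0.707107) ≈ 45°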